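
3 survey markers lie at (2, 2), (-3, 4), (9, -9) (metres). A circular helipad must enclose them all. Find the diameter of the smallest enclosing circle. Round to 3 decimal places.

Call the three points A, B, C in the order given.
Side lengths²: AB² = 29, AC² = 170, BC² = 313.
Since BC² = 313 ≥ 170 + 29 = 199, the angle opposite BC is not acute, so the smallest enclosing circle has BC as diameter.
Centre = midpoint of BC = (3, -2.5), r² = 313/4 = 78.25.
Diameter = 2r = 2√(78.25) ≈ 17.692.

17.692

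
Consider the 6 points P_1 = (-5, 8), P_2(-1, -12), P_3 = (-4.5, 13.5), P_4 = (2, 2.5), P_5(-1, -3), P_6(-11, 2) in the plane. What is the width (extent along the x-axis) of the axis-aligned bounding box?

13

max x = 2, min x = -11, so width = 13.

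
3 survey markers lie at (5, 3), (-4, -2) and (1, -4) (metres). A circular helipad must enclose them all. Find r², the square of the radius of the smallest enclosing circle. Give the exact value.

26.5

Call the three points A, B, C in the order given.
Side lengths²: AB² = 106, AC² = 65, BC² = 29.
Since AB² = 106 ≥ 65 + 29 = 94, the angle opposite AB is not acute, so the smallest enclosing circle has AB as diameter.
Centre = midpoint of AB = (0.5, 0.5), r² = 106/4 = 26.5.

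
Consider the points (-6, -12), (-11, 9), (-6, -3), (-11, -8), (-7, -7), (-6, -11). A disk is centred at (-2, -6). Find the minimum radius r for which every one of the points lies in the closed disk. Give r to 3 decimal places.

17.493

The required radius is the distance from (-2, -6) to the farthest point.
Squared distances: 52, 306, 25, 85, 26, 41.
Maximum is 306, attained at (-11, 9).
r = √306 ≈ 17.493.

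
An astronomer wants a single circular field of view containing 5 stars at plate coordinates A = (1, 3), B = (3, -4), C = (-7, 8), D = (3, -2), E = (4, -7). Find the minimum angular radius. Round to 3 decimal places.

The minimum enclosing circle of a finite set is fixed by two of the points (as a diameter) or three (as a circumcircle).
The farthest pair is C–E with squared distance 346. The circle on this segment as diameter has centre (-1.5, 0.5) and r² = 346/4 = 86.5.
Check A: distance² to centre = 12.5 ≤ 86.5, so it lies inside.
All remaining points lie in this disk, and no smaller disk contains both endpoints, so this is the minimum enclosing circle.
r = √(86.5) ≈ 9.301.

9.301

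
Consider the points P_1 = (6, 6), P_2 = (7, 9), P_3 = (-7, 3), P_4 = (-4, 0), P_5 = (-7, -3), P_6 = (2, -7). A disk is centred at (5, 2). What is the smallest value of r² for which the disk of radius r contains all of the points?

The required radius is the distance from (5, 2) to the farthest point.
Squared distances: 17, 53, 145, 85, 169, 90.
Maximum is 169, attained at P_5.

169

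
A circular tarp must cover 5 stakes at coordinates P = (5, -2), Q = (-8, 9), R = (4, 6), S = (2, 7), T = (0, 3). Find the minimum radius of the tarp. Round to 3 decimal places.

8.515

A smallest enclosing disk is always determined by at most three of the input points on its boundary.
The farthest pair is P–Q with squared distance 290. The circle on this segment as diameter has centre (-1.5, 3.5) and r² = 290/4 = 72.5.
Check R: distance² to centre = 36.5 ≤ 72.5, so it lies inside.
All remaining points lie in this disk, and no smaller disk contains both endpoints, so this is the minimum enclosing circle.
r = √(72.5) ≈ 8.515.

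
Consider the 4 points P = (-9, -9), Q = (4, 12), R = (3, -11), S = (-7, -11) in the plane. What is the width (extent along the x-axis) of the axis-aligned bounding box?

max x = 4, min x = -9, so width = 13.

13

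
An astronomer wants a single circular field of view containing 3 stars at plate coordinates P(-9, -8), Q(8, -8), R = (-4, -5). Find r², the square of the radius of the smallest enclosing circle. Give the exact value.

72.25

Side lengths²: PQ² = 289, PR² = 34, QR² = 153.
Since PQ² = 289 ≥ 153 + 34 = 187, the angle opposite PQ is not acute, so the smallest enclosing circle has PQ as diameter.
Centre = midpoint of PQ = (-0.5, -8), r² = 289/4 = 72.25.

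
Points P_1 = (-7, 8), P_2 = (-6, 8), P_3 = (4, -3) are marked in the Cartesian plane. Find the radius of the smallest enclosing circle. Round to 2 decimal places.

7.78

Side lengths²: P_1P_2² = 1, P_1P_3² = 242, P_2P_3² = 221.
Since P_1P_3² = 242 ≥ 221 + 1 = 222, the angle opposite P_1P_3 is not acute, so the smallest enclosing circle has P_1P_3 as diameter.
Centre = midpoint of P_1P_3 = (-1.5, 2.5), r² = 242/4 = 60.5.
r = √(60.5) ≈ 7.78.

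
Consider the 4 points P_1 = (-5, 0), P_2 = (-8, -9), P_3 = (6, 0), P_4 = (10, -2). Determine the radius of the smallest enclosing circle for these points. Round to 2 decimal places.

9.66

The minimum enclosing circle of a finite set is fixed by two of the points (as a diameter) or three (as a circumcircle).
The farthest pair is P_2–P_4 with squared distance 373. The circle on this segment as diameter has centre (1, -5.5) and r² = 373/4 = 93.25.
Check P_1: distance² to centre = 66.25 ≤ 93.25, so it lies inside.
All remaining points lie in this disk, and no smaller disk contains both endpoints, so this is the minimum enclosing circle.
r = √(93.25) ≈ 9.66.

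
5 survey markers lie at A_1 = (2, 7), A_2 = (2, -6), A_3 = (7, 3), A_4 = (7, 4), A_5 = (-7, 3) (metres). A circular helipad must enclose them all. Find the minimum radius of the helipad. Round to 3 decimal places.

The minimum enclosing circle is determined by three boundary points: A_2, A_4, A_5.
Their circumcentre is (1/6, 7/6) with r² = 985/18.
The farthest remaining point A_3 is at distance² 901/18 ≤ 985/18.
r = √(985/18) ≈ 7.397.

7.397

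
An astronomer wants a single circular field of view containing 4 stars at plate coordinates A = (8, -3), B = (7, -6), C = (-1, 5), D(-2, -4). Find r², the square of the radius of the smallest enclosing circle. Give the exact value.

46.25

A smallest enclosing disk is always determined by at most three of the input points on its boundary.
The farthest pair is B–C with squared distance 185. The circle on this segment as diameter has centre (3, -0.5) and r² = 185/4 = 46.25.
Check A: distance² to centre = 31.25 ≤ 46.25, so it lies inside.
All remaining points lie in this disk, and no smaller disk contains both endpoints, so this is the minimum enclosing circle.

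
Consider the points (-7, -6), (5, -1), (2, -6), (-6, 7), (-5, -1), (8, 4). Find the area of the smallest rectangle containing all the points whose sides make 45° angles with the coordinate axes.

In coordinates u = x + y, v = x − y the rectangle is axis-aligned; the map (x,y)→(u,v) scales areas by 2.
u-values: -13, 4, -4, 1, -6, 12; range = 12 − (-13) = 25.
v-values: -1, 6, 8, -13, -4, 4; range = 8 − (-13) = 21.
Area = (25 × 21) / 2 = 262.5.

262.5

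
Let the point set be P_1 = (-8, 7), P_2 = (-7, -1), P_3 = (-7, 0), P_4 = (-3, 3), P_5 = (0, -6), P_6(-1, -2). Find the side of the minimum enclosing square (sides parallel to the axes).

The bounding box has width 8 and height 13.
An axis-aligned square enclosing the set must have side ≥ max(width, height).
So the minimum side is max(8, 13) = 13.

13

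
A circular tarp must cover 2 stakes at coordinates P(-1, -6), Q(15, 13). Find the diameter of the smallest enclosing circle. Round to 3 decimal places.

The smallest circle enclosing two points has them as diameter endpoints.
Centre = midpoint = (7, 3.5); r² = |PQ|²/4 = 617/4 = 154.25.
Diameter = 2r = 2√(154.25) ≈ 24.839.

24.839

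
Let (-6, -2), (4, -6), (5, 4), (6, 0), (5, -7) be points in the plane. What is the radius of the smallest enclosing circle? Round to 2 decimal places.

6.88

By Welzl's lemma the MEC is supported by two points (diametrically opposite) or three points (on a circumcircle).
The minimum enclosing circle is determined by three boundary points: (-6, -2), (5, 4), (5, -7).
Their circumcentre is (19/22, -1.5) with r² = 11461/242.
The farthest remaining point (4, -6) is at distance² 7281/242 ≤ 11461/242.
r = √(11461/242) ≈ 6.88.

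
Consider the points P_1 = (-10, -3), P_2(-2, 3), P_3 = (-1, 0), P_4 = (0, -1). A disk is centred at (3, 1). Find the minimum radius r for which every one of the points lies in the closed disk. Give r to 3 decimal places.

13.601

The required radius is the distance from (3, 1) to the farthest point.
Squared distances: 185, 29, 17, 13.
Maximum is 185, attained at P_1.
r = √185 ≈ 13.601.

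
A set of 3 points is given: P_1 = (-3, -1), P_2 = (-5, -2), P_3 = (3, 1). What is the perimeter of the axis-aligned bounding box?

Width = max x − min x = 3 − (-5) = 8.
Height = max y − min y = 1 − (-2) = 3.
Perimeter = 2(8 + 3) = 22.

22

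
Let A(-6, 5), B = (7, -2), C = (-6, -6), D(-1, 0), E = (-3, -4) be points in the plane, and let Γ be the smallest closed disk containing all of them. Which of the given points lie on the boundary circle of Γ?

By Welzl's lemma the MEC is supported by two points (diametrically opposite) or three points (on a circumcircle).
The minimum enclosing circle is determined by three boundary points: A, B, C.
Their circumcentre is (-15/26, -0.5) with r² = 20165/338.
The farthest remaining point E is at distance² 6125/338 ≤ 20165/338.
The points at distance exactly r from the centre are A, B, C — 3 points.

A, B, C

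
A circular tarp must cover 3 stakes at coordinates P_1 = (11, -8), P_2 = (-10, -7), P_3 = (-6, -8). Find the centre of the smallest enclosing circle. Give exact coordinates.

(0.5, -7.5)

Side lengths²: P_1P_2² = 442, P_1P_3² = 289, P_2P_3² = 17.
Since P_1P_2² = 442 ≥ 289 + 17 = 306, the angle opposite P_1P_2 is not acute, so the smallest enclosing circle has P_1P_2 as diameter.
Centre = midpoint of P_1P_2 = (0.5, -7.5), r² = 442/4 = 110.5.
Centre = (0.5, -7.5).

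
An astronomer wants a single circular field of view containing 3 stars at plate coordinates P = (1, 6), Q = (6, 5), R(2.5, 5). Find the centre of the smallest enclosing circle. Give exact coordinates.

Side lengths²: PQ² = 26, PR² = 3.25, QR² = 12.25.
Since PQ² = 26 ≥ 12.25 + 3.25 = 15.5, the angle opposite PQ is not acute, so the smallest enclosing circle has PQ as diameter.
Centre = midpoint of PQ = (3.5, 5.5), r² = 26/4 = 6.5.
Centre = (3.5, 5.5).

(3.5, 5.5)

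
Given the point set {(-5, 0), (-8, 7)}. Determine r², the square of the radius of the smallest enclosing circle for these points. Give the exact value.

14.5

The smallest circle enclosing two points has them as diameter endpoints.
Centre = midpoint = (-6.5, 3.5); r² = |(-5, 0)−(-8, 7)|²/4 = 58/4 = 14.5.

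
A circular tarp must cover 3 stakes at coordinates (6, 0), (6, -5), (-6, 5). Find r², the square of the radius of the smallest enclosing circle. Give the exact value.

Call the three points A, B, C in the order given.
Side lengths²: AB² = 25, AC² = 169, BC² = 244.
Since BC² = 244 ≥ 169 + 25 = 194, the angle opposite BC is not acute, so the smallest enclosing circle has BC as diameter.
Centre = midpoint of BC = (0, 0), r² = 244/4 = 61.

61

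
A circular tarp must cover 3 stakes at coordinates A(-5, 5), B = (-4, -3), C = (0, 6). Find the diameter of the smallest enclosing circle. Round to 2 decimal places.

9.85

Side lengths²: AB² = 65, AC² = 26, BC² = 97.
Since BC² = 97 ≥ 65 + 26 = 91, the angle opposite BC is not acute, so the smallest enclosing circle has BC as diameter.
Centre = midpoint of BC = (-2, 1.5), r² = 97/4 = 24.25.
Diameter = 2r = 2√(24.25) ≈ 9.85.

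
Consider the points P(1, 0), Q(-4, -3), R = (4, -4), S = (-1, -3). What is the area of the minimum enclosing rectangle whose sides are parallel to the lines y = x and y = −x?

36

In coordinates u = x + y, v = x − y the rectangle is axis-aligned; the map (x,y)→(u,v) scales areas by 2.
u-values: 1, -7, 0, -4; range = 1 − (-7) = 8.
v-values: 1, -1, 8, 2; range = 8 − (-1) = 9.
Area = (8 × 9) / 2 = 36.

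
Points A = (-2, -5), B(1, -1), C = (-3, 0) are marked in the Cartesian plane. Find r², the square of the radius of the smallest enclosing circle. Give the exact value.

5525/722

Side lengths²: AB² = 25, AC² = 26, BC² = 17.
Since AC² = 26 < 25 + 17 = 42, the triangle is acute, so the smallest enclosing circle is the circumcircle.
Circumcentre = (-55/38, -87/38), r² = 5525/722.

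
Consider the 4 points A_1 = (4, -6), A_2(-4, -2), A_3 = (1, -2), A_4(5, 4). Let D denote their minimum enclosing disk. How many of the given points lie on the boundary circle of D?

3

A smallest enclosing disk is always determined by at most three of the input points on its boundary.
The minimum enclosing circle is determined by three boundary points: A_1, A_2, A_4.
Their circumcentre is (23/14, -5/7) with r² = 6565/196.
The farthest remaining point A_3 is at distance² 405/196 ≤ 6565/196.
The points at distance exactly r from the centre are A_1, A_2, A_4 — 3 points.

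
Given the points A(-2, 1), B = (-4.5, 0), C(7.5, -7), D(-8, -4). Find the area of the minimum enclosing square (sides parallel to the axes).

240.25

The bounding box has width 15.5 and height 8.
An axis-aligned square enclosing the set must have side ≥ max(width, height).
So the minimum side is max(15.5, 8) = 15.5.
Area = 15.5² = 240.25.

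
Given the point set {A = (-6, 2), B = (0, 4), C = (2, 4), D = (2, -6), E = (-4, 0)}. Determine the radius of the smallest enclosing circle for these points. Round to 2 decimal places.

By Welzl's lemma the MEC is supported by two points (diametrically opposite) or three points (on a circumcircle).
The minimum enclosing circle is determined by three boundary points: A, C, D.
Their circumcentre is (-1, -1) with r² = 34.
The farthest remaining point B is at distance² 26 ≤ 34.
r = √34 ≈ 5.83.

5.83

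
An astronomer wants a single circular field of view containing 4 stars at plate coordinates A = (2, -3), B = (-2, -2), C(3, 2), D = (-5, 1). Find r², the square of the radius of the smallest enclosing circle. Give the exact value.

325/18

A smallest enclosing disk is always determined by at most three of the input points on its boundary.
The minimum enclosing circle is determined by three boundary points: A, C, D.
Their circumcentre is (-5/6, 1/6) with r² = 325/18.
The farthest remaining point B is at distance² 109/18 ≤ 325/18.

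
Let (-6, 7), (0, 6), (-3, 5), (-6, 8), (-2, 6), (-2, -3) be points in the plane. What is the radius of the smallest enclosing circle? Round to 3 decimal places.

5.852

The minimum enclosing circle of a finite set is fixed by two of the points (as a diameter) or three (as a circumcircle).
The farthest pair is (-6, 8)–(-2, -3) with squared distance 137. The circle on this segment as diameter has centre (-4, 2.5) and r² = 137/4 = 34.25.
Check (-6, 7): distance² to centre = 24.25 ≤ 34.25, so it lies inside.
All remaining points lie in this disk, and no smaller disk contains both endpoints, so this is the minimum enclosing circle.
r = √(34.25) ≈ 5.852.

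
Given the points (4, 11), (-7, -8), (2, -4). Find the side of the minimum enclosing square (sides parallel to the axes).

19

The bounding box has width 11 and height 19.
An axis-aligned square enclosing the set must have side ≥ max(width, height).
So the minimum side is max(11, 19) = 19.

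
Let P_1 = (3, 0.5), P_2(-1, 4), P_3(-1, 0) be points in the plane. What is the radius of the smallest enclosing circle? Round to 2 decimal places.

2.68

Side lengths²: P_1P_2² = 28.25, P_1P_3² = 16.25, P_2P_3² = 16.
Since P_1P_2² = 28.25 < 16.25 + 16 = 32.25, the triangle is acute, so the smallest enclosing circle is the circumcircle.
Circumcentre = (0.78125, 2), r² = 7.1728515625.
r = √(7.1728515625) ≈ 2.68.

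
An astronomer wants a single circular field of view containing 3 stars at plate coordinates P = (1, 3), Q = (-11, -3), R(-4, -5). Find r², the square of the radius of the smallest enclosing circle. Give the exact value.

Side lengths²: PQ² = 180, PR² = 89, QR² = 53.
Since PQ² = 180 ≥ 89 + 53 = 142, the angle opposite PQ is not acute, so the smallest enclosing circle has PQ as diameter.
Centre = midpoint of PQ = (-5, 0), r² = 180/4 = 45.

45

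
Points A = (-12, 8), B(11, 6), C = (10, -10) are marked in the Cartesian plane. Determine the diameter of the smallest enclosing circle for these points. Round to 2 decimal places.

Side lengths²: AB² = 533, AC² = 808, BC² = 257.
Since AC² = 808 ≥ 533 + 257 = 790, the angle opposite AC is not acute, so the smallest enclosing circle has AC as diameter.
Centre = midpoint of AC = (-1, -1), r² = 808/4 = 202.
Diameter = 2r = 2√202 ≈ 28.43.

28.43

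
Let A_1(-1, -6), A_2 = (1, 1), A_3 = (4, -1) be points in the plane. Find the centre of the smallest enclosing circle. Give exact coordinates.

(0.7, -2.7)

Side lengths²: A_1A_2² = 53, A_1A_3² = 50, A_2A_3² = 13.
Since A_1A_2² = 53 < 50 + 13 = 63, the triangle is acute, so the smallest enclosing circle is the circumcircle.
Circumcentre = (0.7, -2.7), r² = 13.78.
Centre = (0.7, -2.7).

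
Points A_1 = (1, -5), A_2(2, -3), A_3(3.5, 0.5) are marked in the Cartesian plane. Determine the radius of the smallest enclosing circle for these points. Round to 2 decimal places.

3.02

Side lengths²: A_1A_2² = 5, A_1A_3² = 36.5, A_2A_3² = 14.5.
Since A_1A_3² = 36.5 ≥ 14.5 + 5 = 19.5, the angle opposite A_1A_3 is not acute, so the smallest enclosing circle has A_1A_3 as diameter.
Centre = midpoint of A_1A_3 = (2.25, -2.25), r² = 36.5/4 = 9.125.
r = √(9.125) ≈ 3.02.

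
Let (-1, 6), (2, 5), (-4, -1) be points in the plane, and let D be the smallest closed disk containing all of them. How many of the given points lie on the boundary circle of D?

2

Call the three points A, B, C in the order given.
Side lengths²: AB² = 10, AC² = 58, BC² = 72.
Since BC² = 72 ≥ 58 + 10 = 68, the angle opposite BC is not acute, so the smallest enclosing circle has BC as diameter.
Centre = midpoint of BC = (-1, 2), r² = 72/4 = 18.
The points at distance exactly r from the centre are (2, 5), (-4, -1) — 2 points.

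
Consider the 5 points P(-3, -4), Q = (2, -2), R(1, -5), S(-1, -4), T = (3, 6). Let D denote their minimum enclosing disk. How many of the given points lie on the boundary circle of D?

A smallest enclosing disk is always determined by at most three of the input points on its boundary.
The minimum enclosing circle is determined by three boundary points: P, R, T.
Their circumcentre is (15/46, 37/46) with r² = 36125/1058.
The farthest remaining point S is at distance² 26281/1058 ≤ 36125/1058.
The points at distance exactly r from the centre are P, R, T — 3 points.

3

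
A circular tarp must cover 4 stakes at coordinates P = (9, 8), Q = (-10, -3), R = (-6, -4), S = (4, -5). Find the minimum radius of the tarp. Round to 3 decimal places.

A smallest enclosing disk is always determined by at most three of the input points on its boundary.
The farthest pair is P–Q with squared distance 482. The circle on this segment as diameter has centre (-0.5, 2.5) and r² = 482/4 = 120.5.
Check R: distance² to centre = 72.5 ≤ 120.5, so it lies inside.
All remaining points lie in this disk, and no smaller disk contains both endpoints, so this is the minimum enclosing circle.
r = √(120.5) ≈ 10.977.

10.977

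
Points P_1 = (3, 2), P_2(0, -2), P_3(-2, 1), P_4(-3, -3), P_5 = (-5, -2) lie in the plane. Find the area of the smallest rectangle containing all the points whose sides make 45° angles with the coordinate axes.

30

In coordinates u = x + y, v = x − y the rectangle is axis-aligned; the map (x,y)→(u,v) scales areas by 2.
u-values: 5, -2, -1, -6, -7; range = 5 − (-7) = 12.
v-values: 1, 2, -3, 0, -3; range = 2 − (-3) = 5.
Area = (12 × 5) / 2 = 30.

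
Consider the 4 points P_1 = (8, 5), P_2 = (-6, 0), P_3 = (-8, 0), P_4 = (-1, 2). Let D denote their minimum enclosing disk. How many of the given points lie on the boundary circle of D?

2

The minimum enclosing circle of a finite set is fixed by two of the points (as a diameter) or three (as a circumcircle).
The farthest pair is P_1–P_3 with squared distance 281. The circle on this segment as diameter has centre (0, 2.5) and r² = 281/4 = 70.25.
Check P_2: distance² to centre = 42.25 ≤ 70.25, so it lies inside.
All remaining points lie in this disk, and no smaller disk contains both endpoints, so this is the minimum enclosing circle.
The points at distance exactly r from the centre are P_1, P_3 — 2 points.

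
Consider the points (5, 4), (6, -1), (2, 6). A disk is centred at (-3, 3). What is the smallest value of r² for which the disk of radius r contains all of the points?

The required radius is the distance from (-3, 3) to the farthest point.
Squared distances: 65, 97, 34.
Maximum is 97, attained at (6, -1).

97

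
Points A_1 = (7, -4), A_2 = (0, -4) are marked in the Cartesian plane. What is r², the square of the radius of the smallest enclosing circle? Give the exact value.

The smallest circle enclosing two points has them as diameter endpoints.
Centre = midpoint = (3.5, -4); r² = |A_1A_2|²/4 = 49/4 = 12.25.

12.25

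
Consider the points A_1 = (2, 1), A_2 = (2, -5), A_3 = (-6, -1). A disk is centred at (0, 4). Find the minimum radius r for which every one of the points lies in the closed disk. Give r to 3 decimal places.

9.220

The required radius is the distance from (0, 4) to the farthest point.
Squared distances: 13, 85, 61.
Maximum is 85, attained at A_2.
r = √85 ≈ 9.220.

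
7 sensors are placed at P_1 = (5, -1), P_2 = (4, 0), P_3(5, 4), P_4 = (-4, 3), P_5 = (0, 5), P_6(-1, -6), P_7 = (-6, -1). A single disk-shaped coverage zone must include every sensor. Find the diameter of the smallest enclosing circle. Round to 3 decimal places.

The minimum enclosing circle of a finite set is fixed by two of the points (as a diameter) or three (as a circumcircle).
The minimum enclosing circle is determined by three boundary points: P_3, P_6, P_7.
Their circumcentre is (0.125, 0.125) with r² = 38.78125.
The farthest remaining point P_4 is at distance² 25.28125 ≤ 38.78125.
Diameter = 2r = 2√(38.78125) ≈ 12.455.

12.455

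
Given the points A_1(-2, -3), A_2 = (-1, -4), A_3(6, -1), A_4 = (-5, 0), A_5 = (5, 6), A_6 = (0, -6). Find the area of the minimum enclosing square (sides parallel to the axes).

The bounding box has width 11 and height 12.
An axis-aligned square enclosing the set must have side ≥ max(width, height).
So the minimum side is max(11, 12) = 12.
Area = 12² = 144.

144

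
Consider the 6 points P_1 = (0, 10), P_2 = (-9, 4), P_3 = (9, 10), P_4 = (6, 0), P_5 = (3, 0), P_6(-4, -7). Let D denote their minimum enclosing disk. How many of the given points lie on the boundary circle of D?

The minimum enclosing circle is determined by three boundary points: P_2, P_3, P_6.
Their circumcentre is (61/38, 83/38) with r² = 83585/722.
The farthest remaining point P_1 is at distance² 45965/722 ≤ 83585/722.
The points at distance exactly r from the centre are P_2, P_3, P_6 — 3 points.

3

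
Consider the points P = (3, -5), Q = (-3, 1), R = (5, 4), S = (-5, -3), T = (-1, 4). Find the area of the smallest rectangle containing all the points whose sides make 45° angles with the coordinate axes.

In coordinates u = x + y, v = x − y the rectangle is axis-aligned; the map (x,y)→(u,v) scales areas by 2.
u-values: -2, -2, 9, -8, 3; range = 9 − (-8) = 17.
v-values: 8, -4, 1, -2, -5; range = 8 − (-5) = 13.
Area = (17 × 13) / 2 = 110.5.

110.5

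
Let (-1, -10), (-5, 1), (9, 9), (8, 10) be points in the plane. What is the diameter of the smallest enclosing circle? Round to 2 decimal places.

The farthest pair is (-1, -10)–(8, 10) with squared distance 481. The circle on this segment as diameter has centre (3.5, 0) and r² = 481/4 = 120.25.
Check (-5, 1): distance² to centre = 73.25 ≤ 120.25, so it lies inside.
All remaining points lie in this disk, and no smaller disk contains both endpoints, so this is the minimum enclosing circle.
Diameter = 2r = 2√(120.25) ≈ 21.93.

21.93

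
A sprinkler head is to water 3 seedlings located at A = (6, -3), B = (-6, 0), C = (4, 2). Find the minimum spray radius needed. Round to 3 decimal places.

Side lengths²: AB² = 153, AC² = 29, BC² = 104.
Since AB² = 153 ≥ 104 + 29 = 133, the angle opposite AB is not acute, so the smallest enclosing circle has AB as diameter.
Centre = midpoint of AB = (0, -1.5), r² = 153/4 = 38.25.
r = √(38.25) ≈ 6.185.

6.185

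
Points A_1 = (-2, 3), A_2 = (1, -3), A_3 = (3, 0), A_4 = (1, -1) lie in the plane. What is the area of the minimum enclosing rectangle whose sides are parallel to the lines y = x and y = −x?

22.5

In coordinates u = x + y, v = x − y the rectangle is axis-aligned; the map (x,y)→(u,v) scales areas by 2.
u-values: 1, -2, 3, 0; range = 3 − (-2) = 5.
v-values: -5, 4, 3, 2; range = 4 − (-5) = 9.
Area = (5 × 9) / 2 = 22.5.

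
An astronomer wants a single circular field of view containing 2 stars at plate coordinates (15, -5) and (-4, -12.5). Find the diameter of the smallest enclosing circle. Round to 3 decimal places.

The smallest circle enclosing two points has them as diameter endpoints.
Centre = midpoint = (5.5, -8.75); r² = |(15, -5)−(-4, -12.5)|²/4 = 417.25/4 = 104.3125.
Diameter = 2r = 2√(104.3125) ≈ 20.427.

20.427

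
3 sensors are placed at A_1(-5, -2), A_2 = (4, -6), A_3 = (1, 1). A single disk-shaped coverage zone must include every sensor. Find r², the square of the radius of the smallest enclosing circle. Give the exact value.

Side lengths²: A_1A_2² = 97, A_1A_3² = 45, A_2A_3² = 58.
Since A_1A_2² = 97 < 58 + 45 = 103, the triangle is acute, so the smallest enclosing circle is the circumcircle.
Circumcentre = (-13/34, -127/34), r² = 14065/578.

14065/578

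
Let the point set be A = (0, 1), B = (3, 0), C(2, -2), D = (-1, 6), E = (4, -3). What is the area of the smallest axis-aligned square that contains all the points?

The bounding box has width 5 and height 9.
An axis-aligned square enclosing the set must have side ≥ max(width, height).
So the minimum side is max(5, 9) = 9.
Area = 9² = 81.

81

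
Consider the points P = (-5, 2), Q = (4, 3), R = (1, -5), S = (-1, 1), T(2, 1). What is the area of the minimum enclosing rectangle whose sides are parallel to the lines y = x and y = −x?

In coordinates u = x + y, v = x − y the rectangle is axis-aligned; the map (x,y)→(u,v) scales areas by 2.
u-values: -3, 7, -4, 0, 3; range = 7 − (-4) = 11.
v-values: -7, 1, 6, -2, 1; range = 6 − (-7) = 13.
Area = (11 × 13) / 2 = 71.5.

71.5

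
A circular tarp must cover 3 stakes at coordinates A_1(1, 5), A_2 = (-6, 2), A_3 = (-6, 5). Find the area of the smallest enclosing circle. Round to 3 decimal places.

45.553

Side lengths²: A_1A_2² = 58, A_1A_3² = 49, A_2A_3² = 9.
Since A_1A_2² = 58 ≥ 49 + 9 = 58, the angle opposite A_1A_2 is not acute, so the smallest enclosing circle has A_1A_2 as diameter.
Centre = midpoint of A_1A_2 = (-2.5, 3.5), r² = 58/4 = 14.5.
Area = π·r² = π·14.5 ≈ 45.553.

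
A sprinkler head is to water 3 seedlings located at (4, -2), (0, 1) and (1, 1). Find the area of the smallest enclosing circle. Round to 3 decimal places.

19.635

Call the three points A, B, C in the order given.
Side lengths²: AB² = 25, AC² = 18, BC² = 1.
Since AB² = 25 ≥ 18 + 1 = 19, the angle opposite AB is not acute, so the smallest enclosing circle has AB as diameter.
Centre = midpoint of AB = (2, -0.5), r² = 25/4 = 6.25.
Area = π·r² = π·6.25 ≈ 19.635.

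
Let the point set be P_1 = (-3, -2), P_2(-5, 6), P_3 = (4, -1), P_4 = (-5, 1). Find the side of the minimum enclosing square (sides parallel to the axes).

The bounding box has width 9 and height 8.
An axis-aligned square enclosing the set must have side ≥ max(width, height).
So the minimum side is max(9, 8) = 9.

9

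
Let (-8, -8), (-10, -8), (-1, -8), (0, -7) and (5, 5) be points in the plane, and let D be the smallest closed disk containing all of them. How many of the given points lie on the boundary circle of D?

2

The farthest pair is (-10, -8)–(5, 5) with squared distance 394. The circle on this segment as diameter has centre (-2.5, -1.5) and r² = 394/4 = 98.5.
Check (-8, -8): distance² to centre = 72.5 ≤ 98.5, so it lies inside.
All remaining points lie in this disk, and no smaller disk contains both endpoints, so this is the minimum enclosing circle.
The points at distance exactly r from the centre are (-10, -8), (5, 5) — 2 points.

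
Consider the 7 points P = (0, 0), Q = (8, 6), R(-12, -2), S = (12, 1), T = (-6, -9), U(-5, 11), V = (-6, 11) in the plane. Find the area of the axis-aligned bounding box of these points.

x ranges over [-12, 12], width 24.
y ranges over [-9, 11], height 20.
Area = 24 × 20 = 480.

480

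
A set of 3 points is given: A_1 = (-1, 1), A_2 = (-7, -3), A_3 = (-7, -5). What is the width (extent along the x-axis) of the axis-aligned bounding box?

6

max x = -1, min x = -7, so width = 6.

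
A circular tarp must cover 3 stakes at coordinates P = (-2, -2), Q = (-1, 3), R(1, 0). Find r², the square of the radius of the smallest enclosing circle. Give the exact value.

Side lengths²: PQ² = 26, PR² = 13, QR² = 13.
Since PQ² = 26 ≥ 13 + 13 = 26, the angle opposite PQ is not acute, so the smallest enclosing circle has PQ as diameter.
Centre = midpoint of PQ = (-1.5, 0.5), r² = 26/4 = 6.5.

6.5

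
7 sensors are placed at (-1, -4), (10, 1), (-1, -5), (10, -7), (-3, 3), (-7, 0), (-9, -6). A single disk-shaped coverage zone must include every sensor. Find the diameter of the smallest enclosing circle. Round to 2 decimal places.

The minimum enclosing circle is determined by three boundary points: (10, 1), (10, -7), (-9, -6).
Their circumcentre is (13/19, -3) with r² = 37105/361.
The farthest remaining point (-7, 0) is at distance² 24565/361 ≤ 37105/361.
Diameter = 2r = 2√(37105/361) ≈ 20.28.

20.28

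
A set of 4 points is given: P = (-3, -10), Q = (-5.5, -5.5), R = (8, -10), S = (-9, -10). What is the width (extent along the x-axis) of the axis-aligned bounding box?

max x = 8, min x = -9, so width = 17.

17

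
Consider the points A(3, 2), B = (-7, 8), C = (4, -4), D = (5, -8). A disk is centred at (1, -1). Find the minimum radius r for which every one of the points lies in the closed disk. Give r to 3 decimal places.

The required radius is the distance from (1, -1) to the farthest point.
Squared distances: 13, 145, 18, 65.
Maximum is 145, attained at B.
r = √145 ≈ 12.042.

12.042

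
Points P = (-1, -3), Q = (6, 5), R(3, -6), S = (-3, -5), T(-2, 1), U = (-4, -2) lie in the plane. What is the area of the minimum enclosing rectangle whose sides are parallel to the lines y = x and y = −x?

In coordinates u = x + y, v = x − y the rectangle is axis-aligned; the map (x,y)→(u,v) scales areas by 2.
u-values: -4, 11, -3, -8, -1, -6; range = 11 − (-8) = 19.
v-values: 2, 1, 9, 2, -3, -2; range = 9 − (-3) = 12.
Area = (19 × 12) / 2 = 114.

114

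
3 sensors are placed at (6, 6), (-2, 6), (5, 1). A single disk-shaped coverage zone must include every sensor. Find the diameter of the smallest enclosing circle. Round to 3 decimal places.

Call the three points A, B, C in the order given.
Side lengths²: AB² = 64, AC² = 26, BC² = 74.
Since BC² = 74 < 64 + 26 = 90, the triangle is acute, so the smallest enclosing circle is the circumcircle.
Circumcentre = (2, 4.2), r² = 19.24.
Diameter = 2r = 2√(19.24) ≈ 8.773.

8.773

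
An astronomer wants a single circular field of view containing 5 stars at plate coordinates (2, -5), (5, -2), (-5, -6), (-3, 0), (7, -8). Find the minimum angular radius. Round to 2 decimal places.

The minimum enclosing circle is determined by three boundary points: (-5, -6), (-3, 0), (7, -8).
Their circumcentre is (26/19, -91/19) with r² = 15170/361.
The farthest remaining point (5, -2) is at distance² 7570/361 ≤ 15170/361.
r = √(15170/361) ≈ 6.48.

6.48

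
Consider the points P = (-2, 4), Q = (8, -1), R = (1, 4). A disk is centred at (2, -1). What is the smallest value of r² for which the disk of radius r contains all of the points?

The required radius is the distance from (2, -1) to the farthest point.
Squared distances: 41, 36, 26.
Maximum is 41, attained at P.

41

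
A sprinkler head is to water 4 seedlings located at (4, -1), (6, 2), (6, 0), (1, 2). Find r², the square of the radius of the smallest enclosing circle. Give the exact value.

7.25

A smallest enclosing disk is always determined by at most three of the input points on its boundary.
The farthest pair is (6, 0)–(1, 2) with squared distance 29. The circle on this segment as diameter has centre (3.5, 1) and r² = 29/4 = 7.25.
Check (4, -1): distance² to centre = 4.25 ≤ 7.25, so it lies inside.
All remaining points lie in this disk, and no smaller disk contains both endpoints, so this is the minimum enclosing circle.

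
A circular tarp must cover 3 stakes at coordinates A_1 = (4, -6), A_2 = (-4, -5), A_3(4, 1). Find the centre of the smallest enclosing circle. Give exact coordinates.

Side lengths²: A_1A_2² = 65, A_1A_3² = 49, A_2A_3² = 100.
Since A_2A_3² = 100 < 65 + 49 = 114, the triangle is acute, so the smallest enclosing circle is the circumcircle.
Circumcentre = (0.375, -2.5), r² = 25.390625.
Centre = (0.375, -2.5).

(0.375, -2.5)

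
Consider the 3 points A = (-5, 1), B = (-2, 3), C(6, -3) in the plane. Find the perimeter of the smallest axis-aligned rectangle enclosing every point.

Width = max x − min x = 6 − (-5) = 11.
Height = max y − min y = 3 − (-3) = 6.
Perimeter = 2(11 + 6) = 34.

34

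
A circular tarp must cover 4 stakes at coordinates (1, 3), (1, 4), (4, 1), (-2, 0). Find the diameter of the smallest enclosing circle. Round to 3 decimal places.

6.145

A smallest enclosing disk is always determined by at most three of the input points on its boundary.
The minimum enclosing circle is determined by three boundary points: (1, 4), (4, 1), (-2, 0).
Their circumcentre is (13/14, 13/14) with r² = 925/98.
The farthest remaining point (1, 3) is at distance² 421/98 ≤ 925/98.
Diameter = 2r = 2√(925/98) ≈ 6.145.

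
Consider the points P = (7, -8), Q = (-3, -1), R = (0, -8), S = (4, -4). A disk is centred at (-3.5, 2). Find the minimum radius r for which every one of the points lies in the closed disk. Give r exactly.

14.5

The required radius is the distance from (-3.5, 2) to the farthest point.
Squared distances: 210.25, 9.25, 112.25, 92.25.
Maximum is 210.25, attained at P.
r = √(210.25) = 14.5.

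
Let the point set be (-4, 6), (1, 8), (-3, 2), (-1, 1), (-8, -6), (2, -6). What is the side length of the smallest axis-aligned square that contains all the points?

14

The bounding box has width 10 and height 14.
An axis-aligned square enclosing the set must have side ≥ max(width, height).
So the minimum side is max(10, 14) = 14.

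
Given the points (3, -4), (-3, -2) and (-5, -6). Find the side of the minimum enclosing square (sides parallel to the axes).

8

The bounding box has width 8 and height 4.
An axis-aligned square enclosing the set must have side ≥ max(width, height).
So the minimum side is max(8, 4) = 8.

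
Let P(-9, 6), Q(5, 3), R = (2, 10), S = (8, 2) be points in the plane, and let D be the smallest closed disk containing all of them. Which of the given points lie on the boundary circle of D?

The minimum enclosing circle of a finite set is fixed by two of the points (as a diameter) or three (as a circumcircle).
The farthest pair is P–S with squared distance 305. The circle on this segment as diameter has centre (-0.5, 4) and r² = 305/4 = 76.25.
Check Q: distance² to centre = 31.25 ≤ 76.25, so it lies inside.
All remaining points lie in this disk, and no smaller disk contains both endpoints, so this is the minimum enclosing circle.
The points at distance exactly r from the centre are P, S — 2 points.

P, S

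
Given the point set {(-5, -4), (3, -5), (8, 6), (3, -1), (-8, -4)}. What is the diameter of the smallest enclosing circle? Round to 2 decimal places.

18.87

A smallest enclosing disk is always determined by at most three of the input points on its boundary.
The farthest pair is (8, 6)–(-8, -4) with squared distance 356. The circle on this segment as diameter has centre (0, 1) and r² = 356/4 = 89.
Check (-5, -4): distance² to centre = 50 ≤ 89, so it lies inside.
All remaining points lie in this disk, and no smaller disk contains both endpoints, so this is the minimum enclosing circle.
Diameter = 2r = 2√89 ≈ 18.87.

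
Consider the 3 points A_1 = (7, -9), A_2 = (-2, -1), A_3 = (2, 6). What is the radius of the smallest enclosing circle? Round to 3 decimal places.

7.906

Side lengths²: A_1A_2² = 145, A_1A_3² = 250, A_2A_3² = 65.
Since A_1A_3² = 250 ≥ 145 + 65 = 210, the angle opposite A_1A_3 is not acute, so the smallest enclosing circle has A_1A_3 as diameter.
Centre = midpoint of A_1A_3 = (4.5, -1.5), r² = 250/4 = 62.5.
r = √(62.5) ≈ 7.906.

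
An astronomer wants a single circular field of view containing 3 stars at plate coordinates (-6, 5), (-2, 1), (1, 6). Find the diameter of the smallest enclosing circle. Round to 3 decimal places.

7.289

Call the three points A, B, C in the order given.
Side lengths²: AB² = 32, AC² = 50, BC² = 34.
Since AC² = 50 < 34 + 32 = 66, the triangle is acute, so the smallest enclosing circle is the circumcircle.
Circumcentre = (-2.375, 4.625), r² = 13.28125.
Diameter = 2r = 2√(13.28125) ≈ 7.289.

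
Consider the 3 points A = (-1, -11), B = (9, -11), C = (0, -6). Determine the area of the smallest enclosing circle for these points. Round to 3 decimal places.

86.582

Side lengths²: AB² = 100, AC² = 26, BC² = 106.
Since BC² = 106 < 100 + 26 = 126, the triangle is acute, so the smallest enclosing circle is the circumcircle.
Circumcentre = (4, -9.4), r² = 27.56.
Area = π·r² = π·27.56 ≈ 86.582.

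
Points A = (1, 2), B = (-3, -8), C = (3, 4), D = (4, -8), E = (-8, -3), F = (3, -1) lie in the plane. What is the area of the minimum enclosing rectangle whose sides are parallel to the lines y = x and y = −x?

153

In coordinates u = x + y, v = x − y the rectangle is axis-aligned; the map (x,y)→(u,v) scales areas by 2.
u-values: 3, -11, 7, -4, -11, 2; range = 7 − (-11) = 18.
v-values: -1, 5, -1, 12, -5, 4; range = 12 − (-5) = 17.
Area = (18 × 17) / 2 = 153.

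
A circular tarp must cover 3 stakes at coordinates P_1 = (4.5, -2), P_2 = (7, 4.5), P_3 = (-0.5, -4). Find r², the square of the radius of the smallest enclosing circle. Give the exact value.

Side lengths²: P_1P_2² = 48.5, P_1P_3² = 29, P_2P_3² = 128.5.
Since P_2P_3² = 128.5 ≥ 48.5 + 29 = 77.5, the angle opposite P_2P_3 is not acute, so the smallest enclosing circle has P_2P_3 as diameter.
Centre = midpoint of P_2P_3 = (3.25, 0.25), r² = 128.5/4 = 32.125.

32.125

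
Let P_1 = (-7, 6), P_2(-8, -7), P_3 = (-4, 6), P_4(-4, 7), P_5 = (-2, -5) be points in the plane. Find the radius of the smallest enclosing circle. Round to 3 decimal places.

A smallest enclosing disk is always determined by at most three of the input points on its boundary.
The farthest pair is P_2–P_4 with squared distance 212. The circle on this segment as diameter has centre (-6, 0) and r² = 212/4 = 53.
Check P_1: distance² to centre = 37 ≤ 53, so it lies inside.
All remaining points lie in this disk, and no smaller disk contains both endpoints, so this is the minimum enclosing circle.
r = √53 ≈ 7.280.

7.280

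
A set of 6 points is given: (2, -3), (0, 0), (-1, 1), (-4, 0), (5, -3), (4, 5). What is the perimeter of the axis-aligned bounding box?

34

Width = max x − min x = 5 − (-4) = 9.
Height = max y − min y = 5 − (-3) = 8.
Perimeter = 2(9 + 8) = 34.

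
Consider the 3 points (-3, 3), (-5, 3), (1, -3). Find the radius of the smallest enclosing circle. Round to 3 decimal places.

4.243

Call the three points A, B, C in the order given.
Side lengths²: AB² = 4, AC² = 52, BC² = 72.
Since BC² = 72 ≥ 52 + 4 = 56, the angle opposite BC is not acute, so the smallest enclosing circle has BC as diameter.
Centre = midpoint of BC = (-2, 0), r² = 72/4 = 18.
r = √18 ≈ 4.243.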